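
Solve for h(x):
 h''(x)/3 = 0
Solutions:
 h(x) = C1 + C2*x


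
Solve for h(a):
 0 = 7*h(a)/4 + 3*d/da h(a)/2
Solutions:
 h(a) = C1*exp(-7*a/6)


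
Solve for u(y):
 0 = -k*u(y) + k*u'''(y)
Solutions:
 u(y) = C3*exp(y) + (C1*sin(sqrt(3)*y/2) + C2*cos(sqrt(3)*y/2))*exp(-y/2)


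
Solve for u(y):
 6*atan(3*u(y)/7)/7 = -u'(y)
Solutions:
 Integral(1/atan(3*_y/7), (_y, u(y))) = C1 - 6*y/7


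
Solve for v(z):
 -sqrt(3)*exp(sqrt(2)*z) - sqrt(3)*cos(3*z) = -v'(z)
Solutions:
 v(z) = C1 + sqrt(6)*exp(sqrt(2)*z)/2 + sqrt(3)*sin(3*z)/3


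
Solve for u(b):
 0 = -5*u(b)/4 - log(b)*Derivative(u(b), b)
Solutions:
 u(b) = C1*exp(-5*li(b)/4)


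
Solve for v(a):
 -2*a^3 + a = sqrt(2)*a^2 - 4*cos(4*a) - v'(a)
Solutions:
 v(a) = C1 + a^4/2 + sqrt(2)*a^3/3 - a^2/2 - sin(4*a)


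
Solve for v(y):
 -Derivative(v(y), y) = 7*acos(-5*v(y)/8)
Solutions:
 Integral(1/acos(-5*_y/8), (_y, v(y))) = C1 - 7*y


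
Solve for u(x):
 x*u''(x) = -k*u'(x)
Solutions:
 u(x) = C1 + x^(1 - re(k))*(C2*sin(log(x)*Abs(im(k))) + C3*cos(log(x)*im(k)))


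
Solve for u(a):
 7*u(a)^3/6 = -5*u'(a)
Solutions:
 u(a) = -sqrt(15)*sqrt(-1/(C1 - 7*a))
 u(a) = sqrt(15)*sqrt(-1/(C1 - 7*a))


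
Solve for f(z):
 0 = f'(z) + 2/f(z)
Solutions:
 f(z) = -sqrt(C1 - 4*z)
 f(z) = sqrt(C1 - 4*z)


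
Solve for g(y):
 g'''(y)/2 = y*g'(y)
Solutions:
 g(y) = C1 + Integral(C2*airyai(2^(1/3)*y) + C3*airybi(2^(1/3)*y), y)


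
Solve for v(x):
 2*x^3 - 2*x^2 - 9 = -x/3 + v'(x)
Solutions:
 v(x) = C1 + x^4/2 - 2*x^3/3 + x^2/6 - 9*x


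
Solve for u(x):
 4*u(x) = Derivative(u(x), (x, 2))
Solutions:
 u(x) = C1*exp(-2*x) + C2*exp(2*x)


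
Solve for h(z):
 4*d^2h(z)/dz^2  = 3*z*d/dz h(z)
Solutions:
 h(z) = C1 + C2*erfi(sqrt(6)*z/4)


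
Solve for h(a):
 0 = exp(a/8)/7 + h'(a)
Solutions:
 h(a) = C1 - 8*exp(a/8)/7


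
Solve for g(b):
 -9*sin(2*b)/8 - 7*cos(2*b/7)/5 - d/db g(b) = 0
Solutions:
 g(b) = C1 - 49*sin(2*b/7)/10 + 9*cos(2*b)/16


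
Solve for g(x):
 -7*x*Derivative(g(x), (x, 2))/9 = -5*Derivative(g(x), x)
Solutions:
 g(x) = C1 + C2*x^(52/7)


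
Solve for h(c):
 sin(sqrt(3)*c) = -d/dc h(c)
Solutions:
 h(c) = C1 + sqrt(3)*cos(sqrt(3)*c)/3


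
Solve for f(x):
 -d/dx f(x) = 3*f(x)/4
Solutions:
 f(x) = C1*exp(-3*x/4)


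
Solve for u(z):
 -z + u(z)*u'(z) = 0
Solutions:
 u(z) = -sqrt(C1 + z^2)
 u(z) = sqrt(C1 + z^2)


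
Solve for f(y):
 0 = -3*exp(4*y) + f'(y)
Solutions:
 f(y) = C1 + 3*exp(4*y)/4


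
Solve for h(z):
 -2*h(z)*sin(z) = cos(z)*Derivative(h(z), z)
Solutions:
 h(z) = C1*cos(z)^2


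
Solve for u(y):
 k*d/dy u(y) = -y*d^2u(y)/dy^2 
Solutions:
 u(y) = C1 + y^(1 - re(k))*(C2*sin(log(y)*Abs(im(k))) + C3*cos(log(y)*im(k)))


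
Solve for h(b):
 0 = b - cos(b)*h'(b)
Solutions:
 h(b) = C1 + Integral(b/cos(b), b)


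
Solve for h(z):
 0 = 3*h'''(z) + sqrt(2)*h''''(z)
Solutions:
 h(z) = C1 + C2*z + C3*z^2 + C4*exp(-3*sqrt(2)*z/2)


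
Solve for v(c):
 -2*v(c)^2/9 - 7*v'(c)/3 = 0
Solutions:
 v(c) = 21/(C1 + 2*c)


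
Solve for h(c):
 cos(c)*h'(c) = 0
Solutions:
 h(c) = C1


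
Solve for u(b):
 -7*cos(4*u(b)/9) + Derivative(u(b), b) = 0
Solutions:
 -7*b - 9*log(sin(4*u(b)/9) - 1)/8 + 9*log(sin(4*u(b)/9) + 1)/8 = C1


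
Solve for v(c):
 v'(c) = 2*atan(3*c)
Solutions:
 v(c) = C1 + 2*c*atan(3*c) - log(9*c^2 + 1)/3


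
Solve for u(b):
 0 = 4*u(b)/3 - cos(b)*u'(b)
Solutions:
 u(b) = C1*(sin(b) + 1)^(2/3)/(sin(b) - 1)^(2/3)


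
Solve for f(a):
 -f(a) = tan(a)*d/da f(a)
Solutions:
 f(a) = C1/sin(a)


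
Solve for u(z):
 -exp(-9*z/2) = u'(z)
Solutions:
 u(z) = C1 + 2*exp(-9*z/2)/9


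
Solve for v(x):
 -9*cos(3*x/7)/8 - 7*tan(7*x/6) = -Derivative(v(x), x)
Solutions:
 v(x) = C1 - 6*log(cos(7*x/6)) + 21*sin(3*x/7)/8


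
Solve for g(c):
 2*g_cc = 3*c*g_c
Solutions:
 g(c) = C1 + C2*erfi(sqrt(3)*c/2)


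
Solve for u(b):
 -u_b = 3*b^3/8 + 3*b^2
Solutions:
 u(b) = C1 - 3*b^4/32 - b^3


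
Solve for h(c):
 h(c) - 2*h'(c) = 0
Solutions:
 h(c) = C1*exp(c/2)


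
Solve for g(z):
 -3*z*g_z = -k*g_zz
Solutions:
 g(z) = C1 + C2*erf(sqrt(6)*z*sqrt(-1/k)/2)/sqrt(-1/k)


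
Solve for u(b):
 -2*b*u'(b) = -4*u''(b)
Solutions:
 u(b) = C1 + C2*erfi(b/2)


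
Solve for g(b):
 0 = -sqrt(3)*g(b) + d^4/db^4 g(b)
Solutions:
 g(b) = C1*exp(-3^(1/8)*b) + C2*exp(3^(1/8)*b) + C3*sin(3^(1/8)*b) + C4*cos(3^(1/8)*b)


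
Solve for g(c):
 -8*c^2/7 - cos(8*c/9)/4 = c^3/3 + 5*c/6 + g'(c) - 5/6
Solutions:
 g(c) = C1 - c^4/12 - 8*c^3/21 - 5*c^2/12 + 5*c/6 - 9*sin(8*c/9)/32


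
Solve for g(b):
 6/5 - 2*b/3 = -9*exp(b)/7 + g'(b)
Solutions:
 g(b) = C1 - b^2/3 + 6*b/5 + 9*exp(b)/7


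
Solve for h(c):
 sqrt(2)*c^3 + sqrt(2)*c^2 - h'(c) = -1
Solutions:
 h(c) = C1 + sqrt(2)*c^4/4 + sqrt(2)*c^3/3 + c


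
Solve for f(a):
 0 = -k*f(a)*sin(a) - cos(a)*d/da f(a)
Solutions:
 f(a) = C1*exp(k*log(cos(a)))


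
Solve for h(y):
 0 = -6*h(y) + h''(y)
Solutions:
 h(y) = C1*exp(-sqrt(6)*y) + C2*exp(sqrt(6)*y)


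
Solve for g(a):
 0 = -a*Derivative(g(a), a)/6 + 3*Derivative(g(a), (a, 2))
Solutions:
 g(a) = C1 + C2*erfi(a/6)


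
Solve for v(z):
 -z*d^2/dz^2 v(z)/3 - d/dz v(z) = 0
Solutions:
 v(z) = C1 + C2/z^2


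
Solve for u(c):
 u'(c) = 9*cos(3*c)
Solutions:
 u(c) = C1 + 3*sin(3*c)


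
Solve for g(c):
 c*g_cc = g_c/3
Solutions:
 g(c) = C1 + C2*c^(4/3)


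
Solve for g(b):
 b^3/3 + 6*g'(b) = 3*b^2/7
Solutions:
 g(b) = C1 - b^4/72 + b^3/42


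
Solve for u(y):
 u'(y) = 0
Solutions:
 u(y) = C1


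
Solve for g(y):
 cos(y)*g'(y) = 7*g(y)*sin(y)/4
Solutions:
 g(y) = C1/cos(y)^(7/4)


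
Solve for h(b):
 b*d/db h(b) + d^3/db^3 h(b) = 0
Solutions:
 h(b) = C1 + Integral(C2*airyai(-b) + C3*airybi(-b), b)


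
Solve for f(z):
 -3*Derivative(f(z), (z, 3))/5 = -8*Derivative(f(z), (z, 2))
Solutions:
 f(z) = C1 + C2*z + C3*exp(40*z/3)


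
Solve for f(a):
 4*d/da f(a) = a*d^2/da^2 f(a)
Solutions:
 f(a) = C1 + C2*a^5


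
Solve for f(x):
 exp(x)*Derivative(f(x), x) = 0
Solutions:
 f(x) = C1


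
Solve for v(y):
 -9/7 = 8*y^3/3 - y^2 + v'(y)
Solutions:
 v(y) = C1 - 2*y^4/3 + y^3/3 - 9*y/7


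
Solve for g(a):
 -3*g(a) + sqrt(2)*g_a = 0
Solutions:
 g(a) = C1*exp(3*sqrt(2)*a/2)


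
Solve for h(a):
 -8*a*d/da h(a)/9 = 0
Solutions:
 h(a) = C1


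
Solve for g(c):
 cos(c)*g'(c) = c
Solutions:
 g(c) = C1 + Integral(c/cos(c), c)


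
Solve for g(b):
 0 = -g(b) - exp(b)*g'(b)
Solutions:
 g(b) = C1*exp(exp(-b))


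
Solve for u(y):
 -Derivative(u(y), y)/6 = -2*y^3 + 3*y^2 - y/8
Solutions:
 u(y) = C1 + 3*y^4 - 6*y^3 + 3*y^2/8


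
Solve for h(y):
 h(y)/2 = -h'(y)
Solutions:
 h(y) = C1*exp(-y/2)


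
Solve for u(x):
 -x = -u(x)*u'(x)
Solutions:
 u(x) = -sqrt(C1 + x^2)
 u(x) = sqrt(C1 + x^2)


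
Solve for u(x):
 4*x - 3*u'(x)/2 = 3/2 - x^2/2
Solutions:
 u(x) = C1 + x^3/9 + 4*x^2/3 - x


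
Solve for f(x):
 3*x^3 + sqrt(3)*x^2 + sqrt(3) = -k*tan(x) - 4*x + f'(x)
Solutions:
 f(x) = C1 - k*log(cos(x)) + 3*x^4/4 + sqrt(3)*x^3/3 + 2*x^2 + sqrt(3)*x


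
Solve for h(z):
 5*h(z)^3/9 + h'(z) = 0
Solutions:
 h(z) = -3*sqrt(2)*sqrt(-1/(C1 - 5*z))/2
 h(z) = 3*sqrt(2)*sqrt(-1/(C1 - 5*z))/2


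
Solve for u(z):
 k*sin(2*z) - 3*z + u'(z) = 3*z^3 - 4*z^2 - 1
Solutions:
 u(z) = C1 + k*cos(2*z)/2 + 3*z^4/4 - 4*z^3/3 + 3*z^2/2 - z


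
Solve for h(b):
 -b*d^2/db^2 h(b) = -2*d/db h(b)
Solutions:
 h(b) = C1 + C2*b^3


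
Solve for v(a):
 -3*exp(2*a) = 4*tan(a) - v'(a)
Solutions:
 v(a) = C1 + 3*exp(2*a)/2 - 4*log(cos(a))


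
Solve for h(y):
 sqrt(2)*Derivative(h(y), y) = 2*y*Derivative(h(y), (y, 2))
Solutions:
 h(y) = C1 + C2*y^(sqrt(2)/2 + 1)


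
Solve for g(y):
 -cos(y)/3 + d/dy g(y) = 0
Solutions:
 g(y) = C1 + sin(y)/3


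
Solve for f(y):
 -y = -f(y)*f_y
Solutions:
 f(y) = -sqrt(C1 + y^2)
 f(y) = sqrt(C1 + y^2)


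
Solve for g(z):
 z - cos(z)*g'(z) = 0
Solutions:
 g(z) = C1 + Integral(z/cos(z), z)


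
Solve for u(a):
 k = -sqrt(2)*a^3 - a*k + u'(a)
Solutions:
 u(a) = C1 + sqrt(2)*a^4/4 + a^2*k/2 + a*k


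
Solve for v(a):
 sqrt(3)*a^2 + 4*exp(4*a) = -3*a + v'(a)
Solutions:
 v(a) = C1 + sqrt(3)*a^3/3 + 3*a^2/2 + exp(4*a)


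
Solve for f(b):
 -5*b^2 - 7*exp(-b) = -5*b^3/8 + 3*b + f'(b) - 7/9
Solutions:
 f(b) = C1 + 5*b^4/32 - 5*b^3/3 - 3*b^2/2 + 7*b/9 + 7*exp(-b)


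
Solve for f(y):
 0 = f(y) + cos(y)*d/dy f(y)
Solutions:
 f(y) = C1*sqrt(sin(y) - 1)/sqrt(sin(y) + 1)


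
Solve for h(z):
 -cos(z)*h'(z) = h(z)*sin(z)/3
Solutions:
 h(z) = C1*cos(z)^(1/3)


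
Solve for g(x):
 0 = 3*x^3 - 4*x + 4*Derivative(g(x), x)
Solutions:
 g(x) = C1 - 3*x^4/16 + x^2/2


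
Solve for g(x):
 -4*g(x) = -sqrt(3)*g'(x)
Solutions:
 g(x) = C1*exp(4*sqrt(3)*x/3)


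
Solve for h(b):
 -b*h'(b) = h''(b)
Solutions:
 h(b) = C1 + C2*erf(sqrt(2)*b/2)


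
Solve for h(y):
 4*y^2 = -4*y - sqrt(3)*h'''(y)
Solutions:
 h(y) = C1 + C2*y + C3*y^2 - sqrt(3)*y^5/45 - sqrt(3)*y^4/18


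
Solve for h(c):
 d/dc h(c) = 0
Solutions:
 h(c) = C1


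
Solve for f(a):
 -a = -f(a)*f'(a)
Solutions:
 f(a) = -sqrt(C1 + a^2)
 f(a) = sqrt(C1 + a^2)


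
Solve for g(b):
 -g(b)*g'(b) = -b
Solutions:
 g(b) = -sqrt(C1 + b^2)
 g(b) = sqrt(C1 + b^2)


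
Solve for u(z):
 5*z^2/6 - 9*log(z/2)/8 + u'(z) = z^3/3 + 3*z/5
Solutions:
 u(z) = C1 + z^4/12 - 5*z^3/18 + 3*z^2/10 + 9*z*log(z)/8 - 9*z/8 - 9*z*log(2)/8


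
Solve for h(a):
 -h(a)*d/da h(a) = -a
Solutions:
 h(a) = -sqrt(C1 + a^2)
 h(a) = sqrt(C1 + a^2)


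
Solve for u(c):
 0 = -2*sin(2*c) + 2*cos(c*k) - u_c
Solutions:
 u(c) = C1 + cos(2*c) + 2*sin(c*k)/k


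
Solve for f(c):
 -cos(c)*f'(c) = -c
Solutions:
 f(c) = C1 + Integral(c/cos(c), c)


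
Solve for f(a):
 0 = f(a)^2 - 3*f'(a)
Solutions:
 f(a) = -3/(C1 + a)


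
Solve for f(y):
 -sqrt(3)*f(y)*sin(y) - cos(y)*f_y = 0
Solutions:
 f(y) = C1*cos(y)^(sqrt(3))


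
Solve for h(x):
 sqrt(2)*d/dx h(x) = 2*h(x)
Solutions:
 h(x) = C1*exp(sqrt(2)*x)


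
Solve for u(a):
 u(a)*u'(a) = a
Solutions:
 u(a) = -sqrt(C1 + a^2)
 u(a) = sqrt(C1 + a^2)


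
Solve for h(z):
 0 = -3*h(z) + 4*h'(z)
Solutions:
 h(z) = C1*exp(3*z/4)


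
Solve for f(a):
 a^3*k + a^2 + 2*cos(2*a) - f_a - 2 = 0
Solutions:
 f(a) = C1 + a^4*k/4 + a^3/3 - 2*a + 2*sin(a)*cos(a)


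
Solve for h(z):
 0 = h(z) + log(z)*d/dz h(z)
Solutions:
 h(z) = C1*exp(-li(z))


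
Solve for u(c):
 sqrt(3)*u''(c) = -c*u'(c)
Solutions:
 u(c) = C1 + C2*erf(sqrt(2)*3^(3/4)*c/6)


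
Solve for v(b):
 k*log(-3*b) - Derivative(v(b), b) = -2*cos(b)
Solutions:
 v(b) = C1 + b*k*(log(-b) - 1) + b*k*log(3) + 2*sin(b)


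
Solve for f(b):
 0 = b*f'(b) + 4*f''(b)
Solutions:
 f(b) = C1 + C2*erf(sqrt(2)*b/4)


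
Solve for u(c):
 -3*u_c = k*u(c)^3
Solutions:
 u(c) = -sqrt(6)*sqrt(-1/(C1 - c*k))/2
 u(c) = sqrt(6)*sqrt(-1/(C1 - c*k))/2


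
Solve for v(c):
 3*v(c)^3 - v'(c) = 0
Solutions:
 v(c) = -sqrt(2)*sqrt(-1/(C1 + 3*c))/2
 v(c) = sqrt(2)*sqrt(-1/(C1 + 3*c))/2


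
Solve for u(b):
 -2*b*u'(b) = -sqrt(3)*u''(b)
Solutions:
 u(b) = C1 + C2*erfi(3^(3/4)*b/3)


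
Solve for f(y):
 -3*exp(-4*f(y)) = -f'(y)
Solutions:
 f(y) = log(-I*(C1 + 12*y)^(1/4))
 f(y) = log(I*(C1 + 12*y)^(1/4))
 f(y) = log(-(C1 + 12*y)^(1/4))
 f(y) = log(C1 + 12*y)/4


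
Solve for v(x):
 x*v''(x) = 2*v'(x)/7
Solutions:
 v(x) = C1 + C2*x^(9/7)


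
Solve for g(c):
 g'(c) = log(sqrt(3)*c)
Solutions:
 g(c) = C1 + c*log(c) - c + c*log(3)/2


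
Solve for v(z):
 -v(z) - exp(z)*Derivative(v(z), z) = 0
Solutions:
 v(z) = C1*exp(exp(-z))


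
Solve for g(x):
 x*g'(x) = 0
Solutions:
 g(x) = C1


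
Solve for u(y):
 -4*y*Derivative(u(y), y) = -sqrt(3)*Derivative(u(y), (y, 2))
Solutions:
 u(y) = C1 + C2*erfi(sqrt(2)*3^(3/4)*y/3)


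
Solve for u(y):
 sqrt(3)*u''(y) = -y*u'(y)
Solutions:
 u(y) = C1 + C2*erf(sqrt(2)*3^(3/4)*y/6)


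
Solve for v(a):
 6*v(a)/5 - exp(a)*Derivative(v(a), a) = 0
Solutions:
 v(a) = C1*exp(-6*exp(-a)/5)


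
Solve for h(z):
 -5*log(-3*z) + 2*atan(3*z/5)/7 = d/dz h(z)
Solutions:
 h(z) = C1 - 5*z*log(-z) + 2*z*atan(3*z/5)/7 - 5*z*log(3) + 5*z - 5*log(9*z^2 + 25)/21


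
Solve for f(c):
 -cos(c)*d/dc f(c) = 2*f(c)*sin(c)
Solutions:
 f(c) = C1*cos(c)^2


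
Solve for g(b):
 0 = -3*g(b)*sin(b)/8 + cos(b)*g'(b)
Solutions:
 g(b) = C1/cos(b)^(3/8)


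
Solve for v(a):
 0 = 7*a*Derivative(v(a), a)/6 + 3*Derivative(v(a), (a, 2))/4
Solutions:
 v(a) = C1 + C2*erf(sqrt(7)*a/3)


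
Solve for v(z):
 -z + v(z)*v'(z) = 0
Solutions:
 v(z) = -sqrt(C1 + z^2)
 v(z) = sqrt(C1 + z^2)


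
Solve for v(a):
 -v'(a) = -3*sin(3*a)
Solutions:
 v(a) = C1 - cos(3*a)


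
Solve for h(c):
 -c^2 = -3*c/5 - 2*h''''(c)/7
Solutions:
 h(c) = C1 + C2*c + C3*c^2 + C4*c^3 + 7*c^6/720 - 7*c^5/400


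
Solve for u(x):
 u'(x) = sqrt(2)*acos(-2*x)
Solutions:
 u(x) = C1 + sqrt(2)*(x*acos(-2*x) + sqrt(1 - 4*x^2)/2)


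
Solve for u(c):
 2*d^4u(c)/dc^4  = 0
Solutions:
 u(c) = C1 + C2*c + C3*c^2 + C4*c^3


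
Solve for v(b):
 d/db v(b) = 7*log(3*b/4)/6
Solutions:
 v(b) = C1 + 7*b*log(b)/6 - 7*b*log(2)/3 - 7*b/6 + 7*b*log(3)/6


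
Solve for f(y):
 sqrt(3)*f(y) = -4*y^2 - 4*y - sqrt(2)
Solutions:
 f(y) = -4*sqrt(3)*y^2/3 - 4*sqrt(3)*y/3 - sqrt(6)/3


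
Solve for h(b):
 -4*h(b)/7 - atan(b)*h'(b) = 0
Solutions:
 h(b) = C1*exp(-4*Integral(1/atan(b), b)/7)


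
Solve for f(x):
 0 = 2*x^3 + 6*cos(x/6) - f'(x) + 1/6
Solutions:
 f(x) = C1 + x^4/2 + x/6 + 36*sin(x/6)


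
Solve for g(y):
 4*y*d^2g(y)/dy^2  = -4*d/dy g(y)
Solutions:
 g(y) = C1 + C2*log(y)


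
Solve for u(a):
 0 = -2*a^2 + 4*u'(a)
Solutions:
 u(a) = C1 + a^3/6


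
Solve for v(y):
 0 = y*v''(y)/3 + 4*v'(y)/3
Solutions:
 v(y) = C1 + C2/y^3


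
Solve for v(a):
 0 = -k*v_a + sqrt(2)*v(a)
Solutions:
 v(a) = C1*exp(sqrt(2)*a/k)


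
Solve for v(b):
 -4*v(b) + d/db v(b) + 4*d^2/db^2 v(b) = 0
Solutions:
 v(b) = C1*exp(b*(-1 + sqrt(65))/8) + C2*exp(-b*(1 + sqrt(65))/8)


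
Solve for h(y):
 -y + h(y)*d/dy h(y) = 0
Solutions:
 h(y) = -sqrt(C1 + y^2)
 h(y) = sqrt(C1 + y^2)


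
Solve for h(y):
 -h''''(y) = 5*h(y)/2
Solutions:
 h(y) = (C1*sin(10^(1/4)*y/2) + C2*cos(10^(1/4)*y/2))*exp(-10^(1/4)*y/2) + (C3*sin(10^(1/4)*y/2) + C4*cos(10^(1/4)*y/2))*exp(10^(1/4)*y/2)


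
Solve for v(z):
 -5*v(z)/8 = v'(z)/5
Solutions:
 v(z) = C1*exp(-25*z/8)


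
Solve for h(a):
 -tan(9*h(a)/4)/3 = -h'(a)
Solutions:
 h(a) = -4*asin(C1*exp(3*a/4))/9 + 4*pi/9
 h(a) = 4*asin(C1*exp(3*a/4))/9


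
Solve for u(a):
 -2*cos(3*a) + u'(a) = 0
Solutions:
 u(a) = C1 + 2*sin(3*a)/3


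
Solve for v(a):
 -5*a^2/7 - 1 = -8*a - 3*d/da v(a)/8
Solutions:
 v(a) = C1 + 40*a^3/63 - 32*a^2/3 + 8*a/3


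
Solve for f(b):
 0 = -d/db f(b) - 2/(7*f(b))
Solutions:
 f(b) = -sqrt(C1 - 28*b)/7
 f(b) = sqrt(C1 - 28*b)/7


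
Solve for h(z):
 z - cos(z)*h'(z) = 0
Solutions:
 h(z) = C1 + Integral(z/cos(z), z)


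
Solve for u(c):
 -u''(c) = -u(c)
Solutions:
 u(c) = C1*exp(-c) + C2*exp(c)


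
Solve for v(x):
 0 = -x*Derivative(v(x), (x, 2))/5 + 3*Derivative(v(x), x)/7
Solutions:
 v(x) = C1 + C2*x^(22/7)


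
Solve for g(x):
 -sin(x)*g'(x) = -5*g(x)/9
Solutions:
 g(x) = C1*(cos(x) - 1)^(5/18)/(cos(x) + 1)^(5/18)


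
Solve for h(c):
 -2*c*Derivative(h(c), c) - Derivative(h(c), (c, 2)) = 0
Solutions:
 h(c) = C1 + C2*erf(c)


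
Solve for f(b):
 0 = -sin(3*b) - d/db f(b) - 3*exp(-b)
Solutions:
 f(b) = C1 + cos(3*b)/3 + 3*exp(-b)


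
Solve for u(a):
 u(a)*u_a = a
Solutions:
 u(a) = -sqrt(C1 + a^2)
 u(a) = sqrt(C1 + a^2)


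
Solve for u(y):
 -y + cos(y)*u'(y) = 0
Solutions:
 u(y) = C1 + Integral(y/cos(y), y)


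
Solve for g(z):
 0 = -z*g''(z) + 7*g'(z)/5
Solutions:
 g(z) = C1 + C2*z^(12/5)


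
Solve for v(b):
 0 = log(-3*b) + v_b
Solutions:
 v(b) = C1 - b*log(-b) + b*(1 - log(3))


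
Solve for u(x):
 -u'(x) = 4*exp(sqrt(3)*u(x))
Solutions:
 u(x) = sqrt(3)*(2*log(1/(C1 + 4*x)) - log(3))/6


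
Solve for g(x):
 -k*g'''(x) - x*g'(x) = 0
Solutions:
 g(x) = C1 + Integral(C2*airyai(x*(-1/k)^(1/3)) + C3*airybi(x*(-1/k)^(1/3)), x)


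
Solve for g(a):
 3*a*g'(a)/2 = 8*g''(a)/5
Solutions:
 g(a) = C1 + C2*erfi(sqrt(30)*a/8)


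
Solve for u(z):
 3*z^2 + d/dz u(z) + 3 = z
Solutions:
 u(z) = C1 - z^3 + z^2/2 - 3*z


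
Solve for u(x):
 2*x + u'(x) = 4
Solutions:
 u(x) = C1 - x^2 + 4*x


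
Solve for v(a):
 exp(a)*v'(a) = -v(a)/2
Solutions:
 v(a) = C1*exp(exp(-a)/2)


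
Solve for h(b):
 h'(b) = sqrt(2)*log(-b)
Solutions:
 h(b) = C1 + sqrt(2)*b*log(-b) - sqrt(2)*b


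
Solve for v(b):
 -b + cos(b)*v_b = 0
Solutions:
 v(b) = C1 + Integral(b/cos(b), b)


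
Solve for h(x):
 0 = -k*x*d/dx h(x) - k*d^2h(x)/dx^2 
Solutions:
 h(x) = C1 + C2*erf(sqrt(2)*x/2)


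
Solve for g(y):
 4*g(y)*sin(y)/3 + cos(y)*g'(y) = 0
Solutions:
 g(y) = C1*cos(y)^(4/3)


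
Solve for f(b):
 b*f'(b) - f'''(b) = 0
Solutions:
 f(b) = C1 + Integral(C2*airyai(b) + C3*airybi(b), b)


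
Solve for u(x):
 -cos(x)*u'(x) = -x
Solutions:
 u(x) = C1 + Integral(x/cos(x), x)


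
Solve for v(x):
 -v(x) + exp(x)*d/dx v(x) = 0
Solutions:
 v(x) = C1*exp(-exp(-x))


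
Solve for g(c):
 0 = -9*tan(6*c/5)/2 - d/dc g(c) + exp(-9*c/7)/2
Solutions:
 g(c) = C1 - 15*log(tan(6*c/5)^2 + 1)/8 - 7*exp(-9*c/7)/18


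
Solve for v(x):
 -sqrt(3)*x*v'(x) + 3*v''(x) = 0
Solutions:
 v(x) = C1 + C2*erfi(sqrt(2)*3^(3/4)*x/6)


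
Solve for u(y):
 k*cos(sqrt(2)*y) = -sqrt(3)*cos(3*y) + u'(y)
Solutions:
 u(y) = C1 + sqrt(2)*k*sin(sqrt(2)*y)/2 + sqrt(3)*sin(3*y)/3


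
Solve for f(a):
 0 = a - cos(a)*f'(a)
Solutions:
 f(a) = C1 + Integral(a/cos(a), a)


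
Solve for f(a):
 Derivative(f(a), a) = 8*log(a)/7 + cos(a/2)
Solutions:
 f(a) = C1 + 8*a*log(a)/7 - 8*a/7 + 2*sin(a/2)


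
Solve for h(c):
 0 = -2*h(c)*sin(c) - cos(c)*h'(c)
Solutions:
 h(c) = C1*cos(c)^2


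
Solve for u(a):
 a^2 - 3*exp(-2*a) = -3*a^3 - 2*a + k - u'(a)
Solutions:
 u(a) = C1 - 3*a^4/4 - a^3/3 - a^2 + a*k - 3*exp(-2*a)/2


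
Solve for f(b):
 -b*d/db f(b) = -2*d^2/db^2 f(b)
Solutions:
 f(b) = C1 + C2*erfi(b/2)


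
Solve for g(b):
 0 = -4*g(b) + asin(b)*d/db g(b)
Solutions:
 g(b) = C1*exp(4*Integral(1/asin(b), b))


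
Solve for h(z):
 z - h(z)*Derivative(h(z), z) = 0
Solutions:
 h(z) = -sqrt(C1 + z^2)
 h(z) = sqrt(C1 + z^2)


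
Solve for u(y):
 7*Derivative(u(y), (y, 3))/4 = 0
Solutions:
 u(y) = C1 + C2*y + C3*y^2


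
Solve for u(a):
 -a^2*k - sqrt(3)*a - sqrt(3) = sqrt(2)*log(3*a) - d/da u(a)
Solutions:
 u(a) = C1 + a^3*k/3 + sqrt(3)*a^2/2 + sqrt(2)*a*log(a) - sqrt(2)*a + sqrt(2)*a*log(3) + sqrt(3)*a


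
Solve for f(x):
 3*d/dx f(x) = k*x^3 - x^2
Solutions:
 f(x) = C1 + k*x^4/12 - x^3/9


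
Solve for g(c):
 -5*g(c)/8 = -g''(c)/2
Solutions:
 g(c) = C1*exp(-sqrt(5)*c/2) + C2*exp(sqrt(5)*c/2)


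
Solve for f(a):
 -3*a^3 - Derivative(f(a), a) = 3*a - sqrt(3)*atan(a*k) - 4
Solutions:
 f(a) = C1 - 3*a^4/4 - 3*a^2/2 + 4*a + sqrt(3)*Piecewise((a*atan(a*k) - log(a^2*k^2 + 1)/(2*k), Ne(k, 0)), (0, True))


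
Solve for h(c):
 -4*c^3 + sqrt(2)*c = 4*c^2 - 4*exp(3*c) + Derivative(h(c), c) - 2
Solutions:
 h(c) = C1 - c^4 - 4*c^3/3 + sqrt(2)*c^2/2 + 2*c + 4*exp(3*c)/3


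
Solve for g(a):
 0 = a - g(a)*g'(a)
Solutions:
 g(a) = -sqrt(C1 + a^2)
 g(a) = sqrt(C1 + a^2)


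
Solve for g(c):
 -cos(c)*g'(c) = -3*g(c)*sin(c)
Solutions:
 g(c) = C1/cos(c)^3


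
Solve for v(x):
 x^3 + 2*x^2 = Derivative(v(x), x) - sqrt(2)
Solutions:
 v(x) = C1 + x^4/4 + 2*x^3/3 + sqrt(2)*x


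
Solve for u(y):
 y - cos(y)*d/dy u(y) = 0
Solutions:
 u(y) = C1 + Integral(y/cos(y), y)


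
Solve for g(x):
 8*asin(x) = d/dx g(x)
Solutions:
 g(x) = C1 + 8*x*asin(x) + 8*sqrt(1 - x^2)


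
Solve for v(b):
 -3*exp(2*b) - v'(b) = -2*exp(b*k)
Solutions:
 v(b) = C1 - 3*exp(2*b)/2 + 2*exp(b*k)/k


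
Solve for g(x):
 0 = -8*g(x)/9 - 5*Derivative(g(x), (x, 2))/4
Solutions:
 g(x) = C1*sin(4*sqrt(10)*x/15) + C2*cos(4*sqrt(10)*x/15)


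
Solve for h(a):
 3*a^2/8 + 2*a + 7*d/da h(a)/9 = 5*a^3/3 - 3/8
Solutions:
 h(a) = C1 + 15*a^4/28 - 9*a^3/56 - 9*a^2/7 - 27*a/56


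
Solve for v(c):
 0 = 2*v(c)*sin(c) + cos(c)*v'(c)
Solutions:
 v(c) = C1*cos(c)^2


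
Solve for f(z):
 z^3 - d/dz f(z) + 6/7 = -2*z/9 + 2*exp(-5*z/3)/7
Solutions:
 f(z) = C1 + z^4/4 + z^2/9 + 6*z/7 + 6*exp(-5*z/3)/35


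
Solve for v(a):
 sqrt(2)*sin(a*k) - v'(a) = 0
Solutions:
 v(a) = C1 - sqrt(2)*cos(a*k)/k


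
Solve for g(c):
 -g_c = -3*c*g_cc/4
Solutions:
 g(c) = C1 + C2*c^(7/3)


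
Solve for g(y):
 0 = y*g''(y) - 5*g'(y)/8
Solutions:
 g(y) = C1 + C2*y^(13/8)


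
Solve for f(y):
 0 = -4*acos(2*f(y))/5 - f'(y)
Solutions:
 Integral(1/acos(2*_y), (_y, f(y))) = C1 - 4*y/5


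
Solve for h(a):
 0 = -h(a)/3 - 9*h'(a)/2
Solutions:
 h(a) = C1*exp(-2*a/27)


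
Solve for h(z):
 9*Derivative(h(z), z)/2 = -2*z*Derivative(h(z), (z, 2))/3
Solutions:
 h(z) = C1 + C2/z^(23/4)


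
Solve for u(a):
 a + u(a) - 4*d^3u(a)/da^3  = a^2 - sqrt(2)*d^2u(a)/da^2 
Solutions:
 u(a) = C1*exp(a*(-2^(1/3)*(sqrt(2) + 108 + sqrt(-2 + (sqrt(2) + 108)^2))^(1/3) - 2^(2/3)/(sqrt(2) + 108 + sqrt(-2 + (sqrt(2) + 108)^2))^(1/3) + 2*sqrt(2))/24)*sin(2^(1/3)*sqrt(3)*a*(-(sqrt(2) + 108 + sqrt(-2 + (sqrt(2) + 108)^2))^(1/3) + 2^(1/3)/(sqrt(2) + 108 + sqrt(-2 + (sqrt(2) + 108)^2))^(1/3))/24) + C2*exp(a*(-2^(1/3)*(sqrt(2) + 108 + sqrt(-2 + (sqrt(2) + 108)^2))^(1/3) - 2^(2/3)/(sqrt(2) + 108 + sqrt(-2 + (sqrt(2) + 108)^2))^(1/3) + 2*sqrt(2))/24)*cos(2^(1/3)*sqrt(3)*a*(-(sqrt(2) + 108 + sqrt(-2 + (sqrt(2) + 108)^2))^(1/3) + 2^(1/3)/(sqrt(2) + 108 + sqrt(-2 + (sqrt(2) + 108)^2))^(1/3))/24) + C3*exp(a*(2^(2/3)/(sqrt(2) + 108 + sqrt(-2 + (sqrt(2) + 108)^2))^(1/3) + sqrt(2) + 2^(1/3)*(sqrt(2) + 108 + sqrt(-2 + (sqrt(2) + 108)^2))^(1/3))/12) + a^2 - a - 2*sqrt(2)


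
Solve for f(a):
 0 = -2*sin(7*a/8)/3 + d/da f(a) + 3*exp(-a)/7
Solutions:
 f(a) = C1 - 16*cos(7*a/8)/21 + 3*exp(-a)/7


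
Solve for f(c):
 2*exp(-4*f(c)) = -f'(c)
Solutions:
 f(c) = log(-I*(C1 - 8*c)^(1/4))
 f(c) = log(I*(C1 - 8*c)^(1/4))
 f(c) = log(-(C1 - 8*c)^(1/4))
 f(c) = log(C1 - 8*c)/4


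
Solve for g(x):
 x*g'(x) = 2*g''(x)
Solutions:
 g(x) = C1 + C2*erfi(x/2)


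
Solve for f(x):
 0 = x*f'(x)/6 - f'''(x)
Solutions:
 f(x) = C1 + Integral(C2*airyai(6^(2/3)*x/6) + C3*airybi(6^(2/3)*x/6), x)


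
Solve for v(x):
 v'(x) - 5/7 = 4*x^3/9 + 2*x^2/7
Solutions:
 v(x) = C1 + x^4/9 + 2*x^3/21 + 5*x/7


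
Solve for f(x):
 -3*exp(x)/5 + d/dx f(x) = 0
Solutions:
 f(x) = C1 + 3*exp(x)/5


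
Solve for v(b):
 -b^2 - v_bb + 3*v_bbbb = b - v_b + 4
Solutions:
 v(b) = C1 + C2*exp(2^(1/3)*b*(2/(sqrt(77) + 9)^(1/3) + 2^(1/3)*(sqrt(77) + 9)^(1/3))/12)*sin(2^(1/3)*sqrt(3)*b*(-2^(1/3)*(sqrt(77) + 9)^(1/3) + 2/(sqrt(77) + 9)^(1/3))/12) + C3*exp(2^(1/3)*b*(2/(sqrt(77) + 9)^(1/3) + 2^(1/3)*(sqrt(77) + 9)^(1/3))/12)*cos(2^(1/3)*sqrt(3)*b*(-2^(1/3)*(sqrt(77) + 9)^(1/3) + 2/(sqrt(77) + 9)^(1/3))/12) + C4*exp(-2^(1/3)*b*(2/(sqrt(77) + 9)^(1/3) + 2^(1/3)*(sqrt(77) + 9)^(1/3))/6) + b^3/3 + 3*b^2/2 + 7*b


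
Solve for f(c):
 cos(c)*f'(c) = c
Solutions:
 f(c) = C1 + Integral(c/cos(c), c)


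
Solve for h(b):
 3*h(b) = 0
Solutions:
 h(b) = 0


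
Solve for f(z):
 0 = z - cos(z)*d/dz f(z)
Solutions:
 f(z) = C1 + Integral(z/cos(z), z)


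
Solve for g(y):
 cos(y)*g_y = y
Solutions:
 g(y) = C1 + Integral(y/cos(y), y)


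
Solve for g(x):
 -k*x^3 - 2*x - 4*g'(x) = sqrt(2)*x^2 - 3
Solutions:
 g(x) = C1 - k*x^4/16 - sqrt(2)*x^3/12 - x^2/4 + 3*x/4


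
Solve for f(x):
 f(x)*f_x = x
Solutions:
 f(x) = -sqrt(C1 + x^2)
 f(x) = sqrt(C1 + x^2)


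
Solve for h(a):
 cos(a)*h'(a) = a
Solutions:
 h(a) = C1 + Integral(a/cos(a), a)


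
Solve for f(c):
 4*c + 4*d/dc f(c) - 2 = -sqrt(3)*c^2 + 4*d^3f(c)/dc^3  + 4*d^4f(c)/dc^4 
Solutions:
 f(c) = C1 + C2*exp(-c*(2*2^(1/3)/(3*sqrt(69) + 25)^(1/3) + 4 + 2^(2/3)*(3*sqrt(69) + 25)^(1/3))/12)*sin(2^(1/3)*sqrt(3)*c*(-2^(1/3)*(3*sqrt(69) + 25)^(1/3) + 2/(3*sqrt(69) + 25)^(1/3))/12) + C3*exp(-c*(2*2^(1/3)/(3*sqrt(69) + 25)^(1/3) + 4 + 2^(2/3)*(3*sqrt(69) + 25)^(1/3))/12)*cos(2^(1/3)*sqrt(3)*c*(-2^(1/3)*(3*sqrt(69) + 25)^(1/3) + 2/(3*sqrt(69) + 25)^(1/3))/12) + C4*exp(c*(-2 + 2*2^(1/3)/(3*sqrt(69) + 25)^(1/3) + 2^(2/3)*(3*sqrt(69) + 25)^(1/3))/6) - sqrt(3)*c^3/12 - c^2/2 - sqrt(3)*c/2 + c/2


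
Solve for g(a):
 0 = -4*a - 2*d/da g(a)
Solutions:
 g(a) = C1 - a^2


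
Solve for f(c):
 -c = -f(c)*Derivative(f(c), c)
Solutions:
 f(c) = -sqrt(C1 + c^2)
 f(c) = sqrt(C1 + c^2)


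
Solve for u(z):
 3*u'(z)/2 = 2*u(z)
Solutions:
 u(z) = C1*exp(4*z/3)


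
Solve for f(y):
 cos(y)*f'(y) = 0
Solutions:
 f(y) = C1


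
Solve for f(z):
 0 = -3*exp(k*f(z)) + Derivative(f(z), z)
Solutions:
 f(z) = Piecewise((log(-1/(C1*k + 3*k*z))/k, Ne(k, 0)), (nan, True))
 f(z) = Piecewise((C1 + 3*z, Eq(k, 0)), (nan, True))


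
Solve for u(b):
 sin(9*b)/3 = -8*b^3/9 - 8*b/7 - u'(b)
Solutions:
 u(b) = C1 - 2*b^4/9 - 4*b^2/7 + cos(9*b)/27


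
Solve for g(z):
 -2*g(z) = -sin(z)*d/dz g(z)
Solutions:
 g(z) = C1*(cos(z) - 1)/(cos(z) + 1)


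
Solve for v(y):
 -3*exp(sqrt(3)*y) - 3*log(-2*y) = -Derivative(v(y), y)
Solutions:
 v(y) = C1 + 3*y*log(-y) + 3*y*(-1 + log(2)) + sqrt(3)*exp(sqrt(3)*y)


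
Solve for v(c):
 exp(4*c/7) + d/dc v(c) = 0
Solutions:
 v(c) = C1 - 7*exp(4*c/7)/4


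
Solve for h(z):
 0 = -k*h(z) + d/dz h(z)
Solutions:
 h(z) = C1*exp(k*z)


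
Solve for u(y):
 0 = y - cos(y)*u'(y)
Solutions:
 u(y) = C1 + Integral(y/cos(y), y)


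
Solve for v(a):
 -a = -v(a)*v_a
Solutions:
 v(a) = -sqrt(C1 + a^2)
 v(a) = sqrt(C1 + a^2)


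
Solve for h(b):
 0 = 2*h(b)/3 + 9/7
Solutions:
 h(b) = -27/14


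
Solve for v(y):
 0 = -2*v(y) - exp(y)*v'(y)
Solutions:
 v(y) = C1*exp(2*exp(-y))


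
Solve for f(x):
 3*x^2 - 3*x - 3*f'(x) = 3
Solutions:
 f(x) = C1 + x^3/3 - x^2/2 - x


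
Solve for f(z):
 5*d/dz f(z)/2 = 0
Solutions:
 f(z) = C1


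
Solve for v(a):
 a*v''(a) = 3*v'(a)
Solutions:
 v(a) = C1 + C2*a^4


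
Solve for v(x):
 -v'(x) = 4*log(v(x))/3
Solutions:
 li(v(x)) = C1 - 4*x/3


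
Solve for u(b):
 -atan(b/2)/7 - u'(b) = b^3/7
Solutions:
 u(b) = C1 - b^4/28 - b*atan(b/2)/7 + log(b^2 + 4)/7


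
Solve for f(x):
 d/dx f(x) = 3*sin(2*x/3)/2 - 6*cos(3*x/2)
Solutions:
 f(x) = C1 - 4*sin(3*x/2) - 9*cos(2*x/3)/4


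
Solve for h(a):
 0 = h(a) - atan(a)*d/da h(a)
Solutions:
 h(a) = C1*exp(Integral(1/atan(a), a))


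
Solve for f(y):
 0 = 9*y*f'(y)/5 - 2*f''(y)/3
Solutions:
 f(y) = C1 + C2*erfi(3*sqrt(15)*y/10)


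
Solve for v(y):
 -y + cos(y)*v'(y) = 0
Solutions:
 v(y) = C1 + Integral(y/cos(y), y)


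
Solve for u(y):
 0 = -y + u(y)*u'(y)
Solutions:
 u(y) = -sqrt(C1 + y^2)
 u(y) = sqrt(C1 + y^2)


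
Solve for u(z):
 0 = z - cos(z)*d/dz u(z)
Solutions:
 u(z) = C1 + Integral(z/cos(z), z)


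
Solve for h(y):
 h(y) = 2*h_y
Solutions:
 h(y) = C1*exp(y/2)


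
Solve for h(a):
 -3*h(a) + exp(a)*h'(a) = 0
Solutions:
 h(a) = C1*exp(-3*exp(-a))


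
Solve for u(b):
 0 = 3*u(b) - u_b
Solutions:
 u(b) = C1*exp(3*b)


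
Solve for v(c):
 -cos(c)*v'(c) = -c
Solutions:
 v(c) = C1 + Integral(c/cos(c), c)


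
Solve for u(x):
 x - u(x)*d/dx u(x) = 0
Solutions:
 u(x) = -sqrt(C1 + x^2)
 u(x) = sqrt(C1 + x^2)


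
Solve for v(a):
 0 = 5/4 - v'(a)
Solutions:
 v(a) = C1 + 5*a/4


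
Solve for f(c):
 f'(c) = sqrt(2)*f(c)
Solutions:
 f(c) = C1*exp(sqrt(2)*c)


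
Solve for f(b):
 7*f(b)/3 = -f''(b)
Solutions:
 f(b) = C1*sin(sqrt(21)*b/3) + C2*cos(sqrt(21)*b/3)


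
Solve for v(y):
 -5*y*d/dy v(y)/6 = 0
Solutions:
 v(y) = C1


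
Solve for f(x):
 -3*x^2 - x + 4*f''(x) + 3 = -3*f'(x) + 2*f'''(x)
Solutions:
 f(x) = C1 + C2*exp(x*(1 - sqrt(10)/2)) + C3*exp(x*(1 + sqrt(10)/2)) + x^3/3 - 7*x^2/6 + 31*x/9


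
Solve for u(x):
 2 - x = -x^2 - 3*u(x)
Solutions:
 u(x) = -x^2/3 + x/3 - 2/3


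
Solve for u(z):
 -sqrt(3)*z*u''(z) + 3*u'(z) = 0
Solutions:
 u(z) = C1 + C2*z^(1 + sqrt(3))


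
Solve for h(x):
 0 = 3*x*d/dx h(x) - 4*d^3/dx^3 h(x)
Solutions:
 h(x) = C1 + Integral(C2*airyai(6^(1/3)*x/2) + C3*airybi(6^(1/3)*x/2), x)


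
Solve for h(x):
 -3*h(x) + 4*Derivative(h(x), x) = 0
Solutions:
 h(x) = C1*exp(3*x/4)


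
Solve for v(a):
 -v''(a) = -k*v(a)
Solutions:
 v(a) = C1*exp(-a*sqrt(k)) + C2*exp(a*sqrt(k))


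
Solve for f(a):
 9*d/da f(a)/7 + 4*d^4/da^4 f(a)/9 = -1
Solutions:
 f(a) = C1 + C4*exp(-3*294^(1/3)*a/14) - 7*a/9 + (C2*sin(3*3^(5/6)*98^(1/3)*a/28) + C3*cos(3*3^(5/6)*98^(1/3)*a/28))*exp(3*294^(1/3)*a/28)


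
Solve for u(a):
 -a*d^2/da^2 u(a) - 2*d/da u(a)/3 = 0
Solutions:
 u(a) = C1 + C2*a^(1/3)


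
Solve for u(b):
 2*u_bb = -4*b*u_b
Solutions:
 u(b) = C1 + C2*erf(b)


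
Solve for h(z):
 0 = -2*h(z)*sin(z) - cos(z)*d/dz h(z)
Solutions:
 h(z) = C1*cos(z)^2


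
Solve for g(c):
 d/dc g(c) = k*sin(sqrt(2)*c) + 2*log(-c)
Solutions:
 g(c) = C1 + 2*c*log(-c) - 2*c - sqrt(2)*k*cos(sqrt(2)*c)/2


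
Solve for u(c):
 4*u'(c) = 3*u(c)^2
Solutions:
 u(c) = -4/(C1 + 3*c)


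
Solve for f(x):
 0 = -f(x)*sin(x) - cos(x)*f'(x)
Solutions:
 f(x) = C1*cos(x)


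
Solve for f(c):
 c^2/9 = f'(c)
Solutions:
 f(c) = C1 + c^3/27


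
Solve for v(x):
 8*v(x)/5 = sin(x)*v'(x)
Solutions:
 v(x) = C1*(cos(x) - 1)^(4/5)/(cos(x) + 1)^(4/5)


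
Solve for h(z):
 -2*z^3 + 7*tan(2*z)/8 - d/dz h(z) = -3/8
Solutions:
 h(z) = C1 - z^4/2 + 3*z/8 - 7*log(cos(2*z))/16


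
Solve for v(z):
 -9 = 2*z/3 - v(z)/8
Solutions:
 v(z) = 16*z/3 + 72


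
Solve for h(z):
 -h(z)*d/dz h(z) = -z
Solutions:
 h(z) = -sqrt(C1 + z^2)
 h(z) = sqrt(C1 + z^2)


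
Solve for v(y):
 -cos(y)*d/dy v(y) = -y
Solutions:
 v(y) = C1 + Integral(y/cos(y), y)


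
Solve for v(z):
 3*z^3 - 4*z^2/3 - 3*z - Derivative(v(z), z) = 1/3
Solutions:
 v(z) = C1 + 3*z^4/4 - 4*z^3/9 - 3*z^2/2 - z/3


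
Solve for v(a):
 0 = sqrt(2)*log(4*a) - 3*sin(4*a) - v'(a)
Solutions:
 v(a) = C1 + sqrt(2)*a*(log(a) - 1) + 2*sqrt(2)*a*log(2) + 3*cos(4*a)/4


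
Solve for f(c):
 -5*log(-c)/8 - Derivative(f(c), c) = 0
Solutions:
 f(c) = C1 - 5*c*log(-c)/8 + 5*c/8


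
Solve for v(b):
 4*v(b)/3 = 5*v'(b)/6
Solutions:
 v(b) = C1*exp(8*b/5)


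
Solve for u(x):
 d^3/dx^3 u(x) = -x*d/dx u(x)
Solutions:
 u(x) = C1 + Integral(C2*airyai(-x) + C3*airybi(-x), x)


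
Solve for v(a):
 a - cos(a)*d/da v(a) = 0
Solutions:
 v(a) = C1 + Integral(a/cos(a), a)


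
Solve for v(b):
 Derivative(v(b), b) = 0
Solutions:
 v(b) = C1


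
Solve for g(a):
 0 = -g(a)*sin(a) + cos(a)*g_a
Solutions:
 g(a) = C1/cos(a)


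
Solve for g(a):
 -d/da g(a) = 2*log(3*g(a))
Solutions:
 Integral(1/(log(_y) + log(3)), (_y, g(a)))/2 = C1 - a


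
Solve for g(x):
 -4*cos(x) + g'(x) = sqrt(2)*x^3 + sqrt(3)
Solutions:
 g(x) = C1 + sqrt(2)*x^4/4 + sqrt(3)*x + 4*sin(x)


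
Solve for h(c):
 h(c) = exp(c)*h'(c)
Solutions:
 h(c) = C1*exp(-exp(-c))


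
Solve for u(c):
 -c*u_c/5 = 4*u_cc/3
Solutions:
 u(c) = C1 + C2*erf(sqrt(30)*c/20)


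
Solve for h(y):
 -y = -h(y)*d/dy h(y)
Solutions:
 h(y) = -sqrt(C1 + y^2)
 h(y) = sqrt(C1 + y^2)


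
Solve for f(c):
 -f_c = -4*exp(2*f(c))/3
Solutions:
 f(c) = log(-1/(C1 + 4*c))/2 - log(2) + log(6)/2
 f(c) = log(-sqrt(-1/(C1 + 4*c))) - log(2) + log(6)/2


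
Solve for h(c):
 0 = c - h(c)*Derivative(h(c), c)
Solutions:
 h(c) = -sqrt(C1 + c^2)
 h(c) = sqrt(C1 + c^2)


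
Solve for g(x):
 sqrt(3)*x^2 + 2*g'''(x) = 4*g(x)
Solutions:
 g(x) = C3*exp(2^(1/3)*x) + sqrt(3)*x^2/4 + (C1*sin(2^(1/3)*sqrt(3)*x/2) + C2*cos(2^(1/3)*sqrt(3)*x/2))*exp(-2^(1/3)*x/2)


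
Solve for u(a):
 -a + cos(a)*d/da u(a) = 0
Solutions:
 u(a) = C1 + Integral(a/cos(a), a)


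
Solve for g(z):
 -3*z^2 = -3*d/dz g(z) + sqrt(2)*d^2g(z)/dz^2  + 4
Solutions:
 g(z) = C1 + C2*exp(3*sqrt(2)*z/2) + z^3/3 + sqrt(2)*z^2/3 + 16*z/9


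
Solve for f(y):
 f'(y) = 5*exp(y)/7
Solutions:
 f(y) = C1 + 5*exp(y)/7


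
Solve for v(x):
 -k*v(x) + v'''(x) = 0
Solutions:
 v(x) = C1*exp(k^(1/3)*x) + C2*exp(k^(1/3)*x*(-1 + sqrt(3)*I)/2) + C3*exp(-k^(1/3)*x*(1 + sqrt(3)*I)/2)


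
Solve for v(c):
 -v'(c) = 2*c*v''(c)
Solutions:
 v(c) = C1 + C2*sqrt(c)


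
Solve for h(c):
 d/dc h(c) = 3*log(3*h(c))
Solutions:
 -Integral(1/(log(_y) + log(3)), (_y, h(c)))/3 = C1 - c


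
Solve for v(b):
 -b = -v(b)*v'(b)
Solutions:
 v(b) = -sqrt(C1 + b^2)
 v(b) = sqrt(C1 + b^2)


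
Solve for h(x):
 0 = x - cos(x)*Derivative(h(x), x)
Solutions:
 h(x) = C1 + Integral(x/cos(x), x)


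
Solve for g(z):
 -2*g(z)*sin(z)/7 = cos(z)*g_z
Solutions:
 g(z) = C1*cos(z)^(2/7)


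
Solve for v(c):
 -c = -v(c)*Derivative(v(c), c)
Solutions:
 v(c) = -sqrt(C1 + c^2)
 v(c) = sqrt(C1 + c^2)


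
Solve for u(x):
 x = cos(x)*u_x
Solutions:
 u(x) = C1 + Integral(x/cos(x), x)


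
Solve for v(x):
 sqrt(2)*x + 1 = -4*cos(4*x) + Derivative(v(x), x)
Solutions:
 v(x) = C1 + sqrt(2)*x^2/2 + x + sin(4*x)


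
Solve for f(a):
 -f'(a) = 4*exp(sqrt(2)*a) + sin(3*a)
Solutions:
 f(a) = C1 - 2*sqrt(2)*exp(sqrt(2)*a) + cos(3*a)/3


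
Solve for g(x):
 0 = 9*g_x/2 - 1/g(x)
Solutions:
 g(x) = -sqrt(C1 + 4*x)/3
 g(x) = sqrt(C1 + 4*x)/3


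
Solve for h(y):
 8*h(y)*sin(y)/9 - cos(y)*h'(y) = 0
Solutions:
 h(y) = C1/cos(y)^(8/9)


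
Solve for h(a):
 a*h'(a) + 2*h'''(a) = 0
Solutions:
 h(a) = C1 + Integral(C2*airyai(-2^(2/3)*a/2) + C3*airybi(-2^(2/3)*a/2), a)


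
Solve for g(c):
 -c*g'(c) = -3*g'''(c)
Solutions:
 g(c) = C1 + Integral(C2*airyai(3^(2/3)*c/3) + C3*airybi(3^(2/3)*c/3), c)


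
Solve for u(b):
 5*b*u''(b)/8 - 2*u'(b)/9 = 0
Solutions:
 u(b) = C1 + C2*b^(61/45)


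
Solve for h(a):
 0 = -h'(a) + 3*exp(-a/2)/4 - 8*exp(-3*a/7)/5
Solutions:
 h(a) = C1 - 3*exp(-a/2)/2 + 56*exp(-3*a/7)/15


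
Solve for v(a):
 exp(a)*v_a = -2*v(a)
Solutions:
 v(a) = C1*exp(2*exp(-a))


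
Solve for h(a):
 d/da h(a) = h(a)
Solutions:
 h(a) = C1*exp(a)


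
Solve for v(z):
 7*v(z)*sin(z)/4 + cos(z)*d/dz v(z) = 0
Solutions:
 v(z) = C1*cos(z)^(7/4)


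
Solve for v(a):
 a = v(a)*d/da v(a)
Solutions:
 v(a) = -sqrt(C1 + a^2)
 v(a) = sqrt(C1 + a^2)


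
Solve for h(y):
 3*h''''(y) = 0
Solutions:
 h(y) = C1 + C2*y + C3*y^2 + C4*y^3


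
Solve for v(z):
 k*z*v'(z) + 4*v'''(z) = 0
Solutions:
 v(z) = C1 + Integral(C2*airyai(2^(1/3)*z*(-k)^(1/3)/2) + C3*airybi(2^(1/3)*z*(-k)^(1/3)/2), z)


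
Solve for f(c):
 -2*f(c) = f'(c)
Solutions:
 f(c) = C1*exp(-2*c)


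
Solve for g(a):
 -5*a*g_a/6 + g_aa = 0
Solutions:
 g(a) = C1 + C2*erfi(sqrt(15)*a/6)


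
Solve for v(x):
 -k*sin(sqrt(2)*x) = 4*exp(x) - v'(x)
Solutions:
 v(x) = C1 - sqrt(2)*k*cos(sqrt(2)*x)/2 + 4*exp(x)


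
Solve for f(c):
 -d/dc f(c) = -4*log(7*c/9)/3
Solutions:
 f(c) = C1 + 4*c*log(c)/3 - 8*c*log(3)/3 - 4*c/3 + 4*c*log(7)/3


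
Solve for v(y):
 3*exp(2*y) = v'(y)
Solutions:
 v(y) = C1 + 3*exp(2*y)/2


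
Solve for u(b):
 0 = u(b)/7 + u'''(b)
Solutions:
 u(b) = C3*exp(-7^(2/3)*b/7) + (C1*sin(sqrt(3)*7^(2/3)*b/14) + C2*cos(sqrt(3)*7^(2/3)*b/14))*exp(7^(2/3)*b/14)


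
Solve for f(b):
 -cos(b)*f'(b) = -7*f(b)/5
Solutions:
 f(b) = C1*(sin(b) + 1)^(7/10)/(sin(b) - 1)^(7/10)


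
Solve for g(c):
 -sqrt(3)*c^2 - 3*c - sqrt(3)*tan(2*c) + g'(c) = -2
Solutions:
 g(c) = C1 + sqrt(3)*c^3/3 + 3*c^2/2 - 2*c - sqrt(3)*log(cos(2*c))/2


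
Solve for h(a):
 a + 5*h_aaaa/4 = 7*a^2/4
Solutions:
 h(a) = C1 + C2*a + C3*a^2 + C4*a^3 + 7*a^6/1800 - a^5/150


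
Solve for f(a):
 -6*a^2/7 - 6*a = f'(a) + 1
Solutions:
 f(a) = C1 - 2*a^3/7 - 3*a^2 - a


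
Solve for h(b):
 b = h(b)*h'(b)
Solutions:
 h(b) = -sqrt(C1 + b^2)
 h(b) = sqrt(C1 + b^2)


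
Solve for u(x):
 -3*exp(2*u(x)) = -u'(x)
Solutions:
 u(x) = log(-sqrt(-1/(C1 + 3*x))) - log(2)/2
 u(x) = log(-1/(C1 + 3*x))/2 - log(2)/2


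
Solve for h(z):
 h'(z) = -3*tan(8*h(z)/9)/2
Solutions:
 h(z) = -9*asin(C1*exp(-4*z/3))/8 + 9*pi/8
 h(z) = 9*asin(C1*exp(-4*z/3))/8


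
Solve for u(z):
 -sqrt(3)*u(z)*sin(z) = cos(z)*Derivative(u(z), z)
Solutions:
 u(z) = C1*cos(z)^(sqrt(3))


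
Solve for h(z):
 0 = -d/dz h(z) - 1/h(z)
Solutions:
 h(z) = -sqrt(C1 - 2*z)
 h(z) = sqrt(C1 - 2*z)


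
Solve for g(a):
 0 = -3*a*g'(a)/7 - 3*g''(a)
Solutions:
 g(a) = C1 + C2*erf(sqrt(14)*a/14)


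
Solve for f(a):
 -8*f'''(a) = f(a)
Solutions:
 f(a) = C3*exp(-a/2) + (C1*sin(sqrt(3)*a/4) + C2*cos(sqrt(3)*a/4))*exp(a/4)


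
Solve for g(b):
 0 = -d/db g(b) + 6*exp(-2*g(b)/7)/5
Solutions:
 g(b) = 7*log(-sqrt(C1 + 6*b)) - 7*log(35) + 7*log(70)/2
 g(b) = 7*log(C1 + 6*b)/2 - 7*log(35) + 7*log(70)/2


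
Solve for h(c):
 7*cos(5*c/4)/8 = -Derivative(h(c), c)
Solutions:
 h(c) = C1 - 7*sin(5*c/4)/10


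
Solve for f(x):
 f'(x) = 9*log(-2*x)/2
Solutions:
 f(x) = C1 + 9*x*log(-x)/2 + 9*x*(-1 + log(2))/2


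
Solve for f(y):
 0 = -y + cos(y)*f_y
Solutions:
 f(y) = C1 + Integral(y/cos(y), y)


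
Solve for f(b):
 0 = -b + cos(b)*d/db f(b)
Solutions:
 f(b) = C1 + Integral(b/cos(b), b)


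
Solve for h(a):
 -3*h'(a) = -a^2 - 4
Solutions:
 h(a) = C1 + a^3/9 + 4*a/3


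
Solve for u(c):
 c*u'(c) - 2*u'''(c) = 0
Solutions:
 u(c) = C1 + Integral(C2*airyai(2^(2/3)*c/2) + C3*airybi(2^(2/3)*c/2), c)


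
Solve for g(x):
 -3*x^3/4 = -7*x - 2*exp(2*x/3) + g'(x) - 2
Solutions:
 g(x) = C1 - 3*x^4/16 + 7*x^2/2 + 2*x + 3*exp(2*x/3)


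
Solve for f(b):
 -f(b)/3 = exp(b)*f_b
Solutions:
 f(b) = C1*exp(exp(-b)/3)


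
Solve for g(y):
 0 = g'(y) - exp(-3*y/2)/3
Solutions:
 g(y) = C1 - 2*exp(-3*y/2)/9


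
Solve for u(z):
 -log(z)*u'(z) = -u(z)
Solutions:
 u(z) = C1*exp(li(z))


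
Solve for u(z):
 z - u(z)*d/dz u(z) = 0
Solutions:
 u(z) = -sqrt(C1 + z^2)
 u(z) = sqrt(C1 + z^2)


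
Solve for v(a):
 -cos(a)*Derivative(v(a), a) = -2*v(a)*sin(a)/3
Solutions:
 v(a) = C1/cos(a)^(2/3)


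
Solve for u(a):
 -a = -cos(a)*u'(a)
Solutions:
 u(a) = C1 + Integral(a/cos(a), a)


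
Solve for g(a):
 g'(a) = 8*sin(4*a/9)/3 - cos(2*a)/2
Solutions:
 g(a) = C1 - sin(2*a)/4 - 6*cos(4*a/9)


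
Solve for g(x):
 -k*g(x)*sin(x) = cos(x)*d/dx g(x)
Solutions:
 g(x) = C1*exp(k*log(cos(x)))


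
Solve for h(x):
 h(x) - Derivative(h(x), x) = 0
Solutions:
 h(x) = C1*exp(x)


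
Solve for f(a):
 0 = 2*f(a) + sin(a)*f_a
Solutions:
 f(a) = C1*(cos(a) + 1)/(cos(a) - 1)
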